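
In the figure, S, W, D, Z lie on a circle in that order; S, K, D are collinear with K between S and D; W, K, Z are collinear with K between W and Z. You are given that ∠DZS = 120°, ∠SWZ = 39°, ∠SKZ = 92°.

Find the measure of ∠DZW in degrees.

1. ∠SDZ = 39°  [same arc SZ]
2. ∠DKZ = 88°  [linear pair at K on SD]
3. ∠DZW = 53°  [△DKZ]

∠DZW = 53°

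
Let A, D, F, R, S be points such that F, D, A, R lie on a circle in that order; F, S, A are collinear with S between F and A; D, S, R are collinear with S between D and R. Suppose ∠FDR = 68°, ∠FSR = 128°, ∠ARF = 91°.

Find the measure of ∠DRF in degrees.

∠DRF = 31°

1. ∠FAR = 68°  [same arc FR]
2. ∠AFR = 21°  [△FAR]
3. ∠DRF = 31°  [△FSR]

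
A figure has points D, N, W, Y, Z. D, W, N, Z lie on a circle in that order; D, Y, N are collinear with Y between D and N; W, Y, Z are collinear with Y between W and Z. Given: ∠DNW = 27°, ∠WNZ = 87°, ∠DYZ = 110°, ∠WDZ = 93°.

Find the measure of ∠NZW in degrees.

1. ∠NYW = 110°  [vertical angles at Y]
2. ∠NWZ = 43°  [△WYN]
3. ∠NZW = 50°  [△WNZ]

∠NZW = 50°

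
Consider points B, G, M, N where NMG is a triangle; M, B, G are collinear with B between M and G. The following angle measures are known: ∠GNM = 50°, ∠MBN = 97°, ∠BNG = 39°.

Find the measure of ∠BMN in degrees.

∠BMN = 72°

1. ∠GBN = 83°  [linear pair at B on MG]
2. ∠BGN = 58°  [△NBG]
3. ∠MGN = 58°  [B on ray GM]
4. ∠GMN = 72°  [△NMG]
5. ∠BMN = 72°  [B on ray MG]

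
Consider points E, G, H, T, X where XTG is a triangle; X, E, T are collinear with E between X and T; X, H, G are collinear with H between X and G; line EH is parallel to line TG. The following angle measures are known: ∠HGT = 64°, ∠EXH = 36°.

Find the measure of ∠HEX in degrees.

1. ∠TGX = 64°  [H on ray GX]
2. ∠GXT = 36°  [E on XT, H on XG]
3. ∠GTX = 80°  [△XTG]
4. ∠HEX = 80°  [EH∥TG, corresponding at E]

∠HEX = 80°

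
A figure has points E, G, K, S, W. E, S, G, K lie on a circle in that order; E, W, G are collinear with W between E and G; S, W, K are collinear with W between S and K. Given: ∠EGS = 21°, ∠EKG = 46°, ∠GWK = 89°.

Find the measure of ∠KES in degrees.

∠KES = 93°

1. ∠EKS = 21°  [same arc ES]
2. ∠ESG = 134°  [cyclic ESGK, opposite ∠S+∠K]
3. ∠EWS = 89°  [vertical angles at W]
4. ∠GES = 25°  [△ESG]
5. ∠ESK = 66°  [△EWS]
6. ∠KES = 93°  [△ESK]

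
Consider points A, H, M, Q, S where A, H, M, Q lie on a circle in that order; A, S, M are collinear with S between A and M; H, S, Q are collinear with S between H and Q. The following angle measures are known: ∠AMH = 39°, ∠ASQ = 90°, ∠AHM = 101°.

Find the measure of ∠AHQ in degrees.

1. ∠HAM = 40°  [△AHM]
2. ∠HSM = 90°  [vertical angles at S]
3. ∠ASH = 90°  [linear pair at S on AM]
4. ∠AHQ = 50°  [△ASH]

∠AHQ = 50°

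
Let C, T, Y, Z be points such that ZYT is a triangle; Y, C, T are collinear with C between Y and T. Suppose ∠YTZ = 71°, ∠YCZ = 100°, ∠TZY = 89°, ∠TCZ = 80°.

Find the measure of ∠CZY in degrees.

∠CZY = 60°

1. ∠TYZ = 20°  [△ZYT]
2. ∠CYZ = 20°  [C on ray YT]
3. ∠CZY = 60°  [△ZYC]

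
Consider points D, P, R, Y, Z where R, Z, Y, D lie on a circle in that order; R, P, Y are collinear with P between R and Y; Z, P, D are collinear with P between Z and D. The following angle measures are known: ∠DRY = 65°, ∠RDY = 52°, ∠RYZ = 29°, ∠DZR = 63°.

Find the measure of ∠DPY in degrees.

1. ∠RZY = 128°  [cyclic RZYD, opposite ∠Z+∠D]
2. ∠YRZ = 23°  [△RZY]
3. ∠RPZ = 94°  [△RPZ]
4. ∠DPY = 94°  [vertical angles at P]

∠DPY = 94°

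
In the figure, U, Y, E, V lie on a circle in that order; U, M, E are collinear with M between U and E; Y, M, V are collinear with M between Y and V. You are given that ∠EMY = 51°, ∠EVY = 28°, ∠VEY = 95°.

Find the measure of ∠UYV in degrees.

∠UYV = 23°

1. ∠UMY = 129°  [linear pair at M on UE]
2. ∠EUY = 28°  [same arc YE]
3. ∠UYV = 23°  [△UMY]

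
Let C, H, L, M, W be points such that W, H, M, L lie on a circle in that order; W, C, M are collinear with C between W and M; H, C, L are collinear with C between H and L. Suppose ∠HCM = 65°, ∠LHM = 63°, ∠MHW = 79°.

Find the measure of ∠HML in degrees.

1. ∠HMW = 52°  [△HCM]
2. ∠HWM = 49°  [△WHM]
3. ∠HLM = 49°  [same arc HM]
4. ∠HML = 68°  [△HML]

∠HML = 68°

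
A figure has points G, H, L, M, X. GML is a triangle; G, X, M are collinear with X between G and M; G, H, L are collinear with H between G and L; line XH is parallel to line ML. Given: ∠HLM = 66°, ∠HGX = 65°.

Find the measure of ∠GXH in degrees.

∠GXH = 49°

1. ∠GLM = 66°  [H on ray LG]
2. ∠LGM = 65°  [X on GM, H on GL]
3. ∠GML = 49°  [△GML]
4. ∠GXH = 49°  [XH∥ML, corresponding at X]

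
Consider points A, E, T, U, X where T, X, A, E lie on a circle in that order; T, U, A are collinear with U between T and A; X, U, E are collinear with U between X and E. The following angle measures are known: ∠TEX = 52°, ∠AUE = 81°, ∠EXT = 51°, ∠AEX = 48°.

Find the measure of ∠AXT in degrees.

1. ∠TAX = 52°  [same arc TX]
2. ∠TUX = 81°  [vertical angles at U]
3. ∠ATX = 48°  [△TUX]
4. ∠AXT = 80°  [△TXA]

∠AXT = 80°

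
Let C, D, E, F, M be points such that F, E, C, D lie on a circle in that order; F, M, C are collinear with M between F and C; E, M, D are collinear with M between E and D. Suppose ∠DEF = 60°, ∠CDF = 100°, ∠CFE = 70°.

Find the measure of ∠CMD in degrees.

1. ∠DCF = 60°  [same arc FD]
2. ∠CDE = 70°  [same arc EC]
3. ∠CMD = 50°  [△CMD]

∠CMD = 50°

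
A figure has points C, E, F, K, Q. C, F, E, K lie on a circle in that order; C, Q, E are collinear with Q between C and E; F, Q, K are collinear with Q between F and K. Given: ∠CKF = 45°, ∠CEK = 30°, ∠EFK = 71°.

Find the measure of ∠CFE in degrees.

1. ∠ECK = 71°  [same arc EK]
2. ∠CKE = 79°  [△CEK]
3. ∠CFE = 101°  [cyclic CFEK, opposite ∠F+∠K]

∠CFE = 101°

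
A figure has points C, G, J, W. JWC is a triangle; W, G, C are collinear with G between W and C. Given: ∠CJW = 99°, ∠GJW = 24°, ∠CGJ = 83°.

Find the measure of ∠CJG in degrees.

1. ∠JGW = 97°  [linear pair at G on WC]
2. ∠GWJ = 59°  [△JWG]
3. ∠CWJ = 59°  [G on ray WC]
4. ∠JCW = 22°  [△JWC]
5. ∠GCJ = 22°  [G on ray CW]
6. ∠CJG = 75°  [△JGC]

∠CJG = 75°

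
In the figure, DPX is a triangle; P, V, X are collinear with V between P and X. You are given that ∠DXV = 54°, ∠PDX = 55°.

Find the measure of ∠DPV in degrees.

∠DPV = 71°

1. ∠DXP = 54°  [V on ray XP]
2. ∠DPX = 71°  [△DPX]
3. ∠DPV = 71°  [V on ray PX]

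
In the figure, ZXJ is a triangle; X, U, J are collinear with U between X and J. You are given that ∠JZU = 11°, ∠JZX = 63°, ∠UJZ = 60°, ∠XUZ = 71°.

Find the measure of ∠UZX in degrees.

∠UZX = 52°

1. ∠XJZ = 60°  [U on ray JX]
2. ∠JXZ = 57°  [△ZXJ]
3. ∠UXZ = 57°  [U on ray XJ]
4. ∠UZX = 52°  [△ZXU]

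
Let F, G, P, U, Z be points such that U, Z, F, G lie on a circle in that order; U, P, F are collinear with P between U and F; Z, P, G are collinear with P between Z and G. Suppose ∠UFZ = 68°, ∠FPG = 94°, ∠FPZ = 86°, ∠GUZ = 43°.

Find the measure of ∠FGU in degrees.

∠FGU = 85°

1. ∠UGZ = 68°  [same arc UZ]
2. ∠GPU = 86°  [linear pair at P on UF]
3. ∠GZU = 69°  [△UZG]
4. ∠FUG = 26°  [△UPG]
5. ∠GFU = 69°  [same arc UG]
6. ∠FGU = 85°  [△UFG]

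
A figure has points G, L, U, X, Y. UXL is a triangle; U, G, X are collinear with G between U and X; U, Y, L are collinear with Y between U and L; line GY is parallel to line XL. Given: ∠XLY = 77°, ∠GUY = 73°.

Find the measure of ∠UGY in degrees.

1. ∠ULX = 77°  [Y on ray LU]
2. ∠LUX = 73°  [G on UX, Y on UL]
3. ∠LXU = 30°  [△UXL]
4. ∠UGY = 30°  [GY∥XL, corresponding at G]

∠UGY = 30°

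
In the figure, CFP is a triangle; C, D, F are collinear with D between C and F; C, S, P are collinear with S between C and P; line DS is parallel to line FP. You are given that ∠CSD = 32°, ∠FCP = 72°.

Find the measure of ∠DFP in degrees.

∠DFP = 76°

1. ∠CPF = 32°  [DS∥FP, corresponding at S]
2. ∠CFP = 76°  [△CFP]
3. ∠DFP = 76°  [D on ray FC]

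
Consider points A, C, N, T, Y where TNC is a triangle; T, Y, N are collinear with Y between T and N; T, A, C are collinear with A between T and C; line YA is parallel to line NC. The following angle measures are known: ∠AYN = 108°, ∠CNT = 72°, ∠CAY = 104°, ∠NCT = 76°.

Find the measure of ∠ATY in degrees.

∠ATY = 32°

1. ∠AYT = 72°  [linear pair at Y on TN]
2. ∠TAY = 76°  [linear pair at A on TC]
3. ∠ATY = 32°  [△TYA]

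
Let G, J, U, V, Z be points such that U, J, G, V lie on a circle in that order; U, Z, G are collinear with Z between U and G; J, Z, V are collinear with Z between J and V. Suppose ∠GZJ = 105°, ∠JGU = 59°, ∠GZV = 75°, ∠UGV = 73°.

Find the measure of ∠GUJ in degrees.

∠GUJ = 32°

1. ∠JZU = 75°  [linear pair at Z on UG]
2. ∠UJV = 73°  [same arc UV]
3. ∠GUJ = 32°  [△UZJ]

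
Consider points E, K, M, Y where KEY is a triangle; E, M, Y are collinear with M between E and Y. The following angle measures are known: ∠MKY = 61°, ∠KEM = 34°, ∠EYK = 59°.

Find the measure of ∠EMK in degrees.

∠EMK = 120°

1. ∠KYM = 59°  [M on ray YE]
2. ∠KMY = 60°  [△KMY]
3. ∠EMK = 120°  [linear pair at M on EY]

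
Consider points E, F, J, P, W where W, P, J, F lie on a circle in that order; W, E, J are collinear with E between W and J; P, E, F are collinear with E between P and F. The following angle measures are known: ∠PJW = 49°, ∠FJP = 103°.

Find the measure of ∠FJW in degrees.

1. ∠PFW = 49°  [same arc WP]
2. ∠FWP = 77°  [cyclic WPJF, opposite ∠W+∠J]
3. ∠FPW = 54°  [△WPF]
4. ∠FJW = 54°  [same arc WF]

∠FJW = 54°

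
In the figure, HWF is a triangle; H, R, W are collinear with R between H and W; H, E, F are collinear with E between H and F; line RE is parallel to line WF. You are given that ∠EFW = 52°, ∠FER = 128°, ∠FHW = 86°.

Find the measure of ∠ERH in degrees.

1. ∠HER = 52°  [linear pair at E on HF]
2. ∠EHR = 86°  [R on HW, E on HF]
3. ∠ERH = 42°  [△HRE]

∠ERH = 42°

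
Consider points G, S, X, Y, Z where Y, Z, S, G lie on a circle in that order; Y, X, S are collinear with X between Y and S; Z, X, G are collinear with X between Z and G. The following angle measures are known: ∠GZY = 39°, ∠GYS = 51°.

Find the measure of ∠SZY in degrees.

∠SZY = 90°

1. ∠GSY = 39°  [same arc YG]
2. ∠SGY = 90°  [△YSG]
3. ∠SZY = 90°  [cyclic YZSG, opposite ∠Z+∠G]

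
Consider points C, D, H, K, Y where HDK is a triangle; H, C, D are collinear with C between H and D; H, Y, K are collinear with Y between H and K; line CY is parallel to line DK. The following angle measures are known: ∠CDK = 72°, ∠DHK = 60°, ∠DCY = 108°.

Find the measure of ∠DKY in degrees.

1. ∠HDK = 72°  [C on ray DH]
2. ∠DKH = 48°  [△HDK]
3. ∠DKY = 48°  [Y on ray KH]

∠DKY = 48°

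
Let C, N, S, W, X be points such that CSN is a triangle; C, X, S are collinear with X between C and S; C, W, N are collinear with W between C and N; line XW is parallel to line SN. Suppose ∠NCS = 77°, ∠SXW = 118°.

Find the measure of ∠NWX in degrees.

∠NWX = 139°

1. ∠WCX = 77°  [X on CS, W on CN]
2. ∠CXW = 62°  [linear pair at X on CS]
3. ∠CWX = 41°  [△CXW]
4. ∠NWX = 139°  [linear pair at W on CN]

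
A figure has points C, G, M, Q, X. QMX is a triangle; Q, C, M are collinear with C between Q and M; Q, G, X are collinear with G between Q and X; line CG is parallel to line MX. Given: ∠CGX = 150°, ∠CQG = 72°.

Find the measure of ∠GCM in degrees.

∠GCM = 102°

1. ∠CGQ = 30°  [linear pair at G on QX]
2. ∠GCQ = 78°  [△QCG]
3. ∠GCM = 102°  [linear pair at C on QM]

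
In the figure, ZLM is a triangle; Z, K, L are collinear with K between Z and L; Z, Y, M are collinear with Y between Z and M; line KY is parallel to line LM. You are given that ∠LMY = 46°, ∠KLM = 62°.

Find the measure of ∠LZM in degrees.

∠LZM = 72°

1. ∠LMZ = 46°  [Y on ray MZ]
2. ∠MLZ = 62°  [K on ray LZ]
3. ∠LZM = 72°  [△ZLM]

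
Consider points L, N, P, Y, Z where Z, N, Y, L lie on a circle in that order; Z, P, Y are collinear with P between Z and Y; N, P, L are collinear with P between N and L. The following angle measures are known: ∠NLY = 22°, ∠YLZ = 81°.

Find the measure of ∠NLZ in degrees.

∠NLZ = 59°

1. ∠NZY = 22°  [same arc NY]
2. ∠YNZ = 99°  [cyclic ZNYL, opposite ∠N+∠L]
3. ∠NYZ = 59°  [△ZNY]
4. ∠NLZ = 59°  [same arc ZN]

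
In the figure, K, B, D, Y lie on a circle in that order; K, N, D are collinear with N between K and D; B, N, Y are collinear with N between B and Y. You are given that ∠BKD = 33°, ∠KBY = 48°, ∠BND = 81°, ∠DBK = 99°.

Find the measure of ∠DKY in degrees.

1. ∠KDY = 48°  [same arc KY]
2. ∠DYK = 81°  [cyclic KBDY, opposite ∠B+∠Y]
3. ∠DKY = 51°  [△KDY]

∠DKY = 51°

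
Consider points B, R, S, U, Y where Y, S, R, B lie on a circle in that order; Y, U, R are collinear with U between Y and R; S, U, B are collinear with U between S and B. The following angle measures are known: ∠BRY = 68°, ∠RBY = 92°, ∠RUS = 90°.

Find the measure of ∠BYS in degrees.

1. ∠BSY = 68°  [same arc YB]
2. ∠BYR = 20°  [△YRB]
3. ∠BUY = 90°  [vertical angles at U]
4. ∠SBY = 70°  [△YUB]
5. ∠BYS = 42°  [△YSB]

∠BYS = 42°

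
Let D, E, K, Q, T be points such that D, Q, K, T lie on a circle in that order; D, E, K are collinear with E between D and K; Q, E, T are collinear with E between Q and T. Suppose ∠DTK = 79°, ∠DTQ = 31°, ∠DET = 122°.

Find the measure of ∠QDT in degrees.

1. ∠DQK = 101°  [cyclic DQKT, opposite ∠Q+∠T]
2. ∠DKQ = 31°  [same arc DQ]
3. ∠KEQ = 122°  [vertical angles at E]
4. ∠KDQ = 48°  [△DQK]
5. ∠DEQ = 58°  [linear pair at E on DK]
6. ∠DQT = 74°  [△DEQ]
7. ∠QDT = 75°  [△DQT]

∠QDT = 75°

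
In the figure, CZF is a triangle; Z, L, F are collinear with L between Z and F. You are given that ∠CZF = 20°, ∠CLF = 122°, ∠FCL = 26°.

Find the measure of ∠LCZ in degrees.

1. ∠CZL = 20°  [L on ray ZF]
2. ∠CLZ = 58°  [linear pair at L on ZF]
3. ∠LCZ = 102°  [△CZL]

∠LCZ = 102°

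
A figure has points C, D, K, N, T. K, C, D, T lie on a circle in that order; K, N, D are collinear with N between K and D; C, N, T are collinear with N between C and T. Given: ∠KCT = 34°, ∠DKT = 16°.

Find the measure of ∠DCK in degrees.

1. ∠KDT = 34°  [same arc KT]
2. ∠DTK = 130°  [△KDT]
3. ∠DCK = 50°  [cyclic KCDT, opposite ∠C+∠T]

∠DCK = 50°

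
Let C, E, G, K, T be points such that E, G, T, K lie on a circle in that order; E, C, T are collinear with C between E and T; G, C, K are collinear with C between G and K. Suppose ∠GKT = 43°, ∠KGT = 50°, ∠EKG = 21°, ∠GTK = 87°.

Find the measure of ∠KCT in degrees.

1. ∠KET = 50°  [same arc TK]
2. ∠ECK = 109°  [△ECK]
3. ∠KCT = 71°  [linear pair at C on ET]

∠KCT = 71°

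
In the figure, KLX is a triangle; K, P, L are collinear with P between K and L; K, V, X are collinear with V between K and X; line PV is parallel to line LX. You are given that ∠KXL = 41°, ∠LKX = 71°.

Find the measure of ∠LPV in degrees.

∠LPV = 112°

1. ∠KLX = 68°  [△KLX]
2. ∠KPV = 68°  [PV∥LX, corresponding at P]
3. ∠LPV = 112°  [linear pair at P on KL]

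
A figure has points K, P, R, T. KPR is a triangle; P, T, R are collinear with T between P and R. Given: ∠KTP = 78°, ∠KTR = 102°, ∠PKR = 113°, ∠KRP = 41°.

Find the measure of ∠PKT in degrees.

∠PKT = 76°

1. ∠KPR = 26°  [△KPR]
2. ∠KPT = 26°  [T on ray PR]
3. ∠PKT = 76°  [△KPT]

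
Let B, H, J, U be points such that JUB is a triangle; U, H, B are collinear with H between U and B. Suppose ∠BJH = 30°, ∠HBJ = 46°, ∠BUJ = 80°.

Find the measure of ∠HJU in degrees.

∠HJU = 24°

1. ∠BHJ = 104°  [△JHB]
2. ∠HUJ = 80°  [H on ray UB]
3. ∠JHU = 76°  [linear pair at H on UB]
4. ∠HJU = 24°  [△JUH]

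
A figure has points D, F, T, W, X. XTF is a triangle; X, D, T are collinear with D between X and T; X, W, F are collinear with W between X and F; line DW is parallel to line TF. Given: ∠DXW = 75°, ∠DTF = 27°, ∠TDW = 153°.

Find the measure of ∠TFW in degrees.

∠TFW = 78°

1. ∠FXT = 75°  [D on XT, W on XF]
2. ∠FTX = 27°  [D on ray TX]
3. ∠TFX = 78°  [△XTF]
4. ∠TFW = 78°  [W on ray FX]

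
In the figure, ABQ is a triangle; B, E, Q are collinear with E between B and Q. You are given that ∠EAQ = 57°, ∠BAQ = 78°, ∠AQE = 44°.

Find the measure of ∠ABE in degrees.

∠ABE = 58°

1. ∠AQB = 44°  [E on ray QB]
2. ∠ABQ = 58°  [△ABQ]
3. ∠ABE = 58°  [E on ray BQ]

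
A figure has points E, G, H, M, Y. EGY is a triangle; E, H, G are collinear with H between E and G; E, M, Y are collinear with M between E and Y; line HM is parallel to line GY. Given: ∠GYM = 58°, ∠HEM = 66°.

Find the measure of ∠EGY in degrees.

1. ∠EYG = 58°  [M on ray YE]
2. ∠GEY = 66°  [H on EG, M on EY]
3. ∠EGY = 56°  [△EGY]

∠EGY = 56°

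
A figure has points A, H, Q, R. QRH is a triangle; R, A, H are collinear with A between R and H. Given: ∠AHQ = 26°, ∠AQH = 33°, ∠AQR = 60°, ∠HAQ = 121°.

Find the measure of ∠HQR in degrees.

∠HQR = 93°

1. ∠QHR = 26°  [A on ray HR]
2. ∠QAR = 59°  [linear pair at A on RH]
3. ∠ARQ = 61°  [△QRA]
4. ∠HRQ = 61°  [A on ray RH]
5. ∠HQR = 93°  [△QRH]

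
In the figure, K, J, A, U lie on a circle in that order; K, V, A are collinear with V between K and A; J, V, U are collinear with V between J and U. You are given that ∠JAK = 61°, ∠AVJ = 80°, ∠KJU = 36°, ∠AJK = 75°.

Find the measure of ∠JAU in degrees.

1. ∠AKJ = 44°  [△KJA]
2. ∠AJU = 39°  [△JVA]
3. ∠AUJ = 44°  [same arc JA]
4. ∠JAU = 97°  [△JAU]

∠JAU = 97°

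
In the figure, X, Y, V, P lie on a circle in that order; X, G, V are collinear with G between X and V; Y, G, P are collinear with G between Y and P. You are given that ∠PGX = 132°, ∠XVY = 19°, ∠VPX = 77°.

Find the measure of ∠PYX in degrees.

1. ∠VGY = 132°  [vertical angles at G]
2. ∠VYX = 103°  [cyclic XYVP, opposite ∠Y+∠P]
3. ∠XGY = 48°  [linear pair at G on XV]
4. ∠VXY = 58°  [△XYV]
5. ∠PYX = 74°  [△XGY]

∠PYX = 74°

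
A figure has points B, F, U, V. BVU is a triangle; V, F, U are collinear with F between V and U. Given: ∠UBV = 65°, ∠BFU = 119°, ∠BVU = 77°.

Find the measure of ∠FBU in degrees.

∠FBU = 23°

1. ∠BUV = 38°  [△BVU]
2. ∠BUF = 38°  [F on ray UV]
3. ∠FBU = 23°  [△BFU]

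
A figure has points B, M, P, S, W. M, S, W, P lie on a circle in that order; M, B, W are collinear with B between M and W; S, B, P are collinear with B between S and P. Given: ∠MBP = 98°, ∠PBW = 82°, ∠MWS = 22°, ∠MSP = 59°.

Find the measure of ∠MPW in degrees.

1. ∠MPS = 22°  [same arc MS]
2. ∠MWP = 59°  [same arc MP]
3. ∠PMW = 60°  [△MBP]
4. ∠MPW = 61°  [△MWP]

∠MPW = 61°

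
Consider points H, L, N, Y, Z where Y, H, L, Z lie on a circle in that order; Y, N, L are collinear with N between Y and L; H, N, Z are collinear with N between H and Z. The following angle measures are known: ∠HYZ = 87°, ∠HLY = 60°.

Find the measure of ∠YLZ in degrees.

∠YLZ = 33°

1. ∠HZY = 60°  [same arc YH]
2. ∠YHZ = 33°  [△YHZ]
3. ∠YLZ = 33°  [same arc YZ]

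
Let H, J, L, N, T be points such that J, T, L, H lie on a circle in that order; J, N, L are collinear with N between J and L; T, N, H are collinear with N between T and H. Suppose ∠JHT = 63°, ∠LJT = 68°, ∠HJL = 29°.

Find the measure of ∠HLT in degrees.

1. ∠LHT = 68°  [same arc TL]
2. ∠HTL = 29°  [same arc LH]
3. ∠HLT = 83°  [△TLH]

∠HLT = 83°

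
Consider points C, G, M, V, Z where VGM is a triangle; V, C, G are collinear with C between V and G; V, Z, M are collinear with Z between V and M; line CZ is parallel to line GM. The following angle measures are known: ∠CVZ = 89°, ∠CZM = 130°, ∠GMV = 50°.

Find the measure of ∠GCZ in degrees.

1. ∠CZV = 50°  [linear pair at Z on VM]
2. ∠VCZ = 41°  [△VCZ]
3. ∠GCZ = 139°  [linear pair at C on VG]

∠GCZ = 139°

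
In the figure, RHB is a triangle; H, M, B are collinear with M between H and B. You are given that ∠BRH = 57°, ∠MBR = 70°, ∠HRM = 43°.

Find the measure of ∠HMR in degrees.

1. ∠HBR = 70°  [M on ray BH]
2. ∠BHR = 53°  [△RHB]
3. ∠MHR = 53°  [M on ray HB]
4. ∠HMR = 84°  [△RHM]

∠HMR = 84°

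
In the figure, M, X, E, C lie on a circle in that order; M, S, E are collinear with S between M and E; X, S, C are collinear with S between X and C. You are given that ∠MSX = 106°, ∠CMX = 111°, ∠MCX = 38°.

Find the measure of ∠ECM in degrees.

∠ECM = 81°

1. ∠CSE = 106°  [vertical angles at S]
2. ∠CXM = 31°  [△MXC]
3. ∠CSM = 74°  [linear pair at S on ME]
4. ∠CEM = 31°  [same arc MC]
5. ∠CME = 68°  [△MSC]
6. ∠ECM = 81°  [△MEC]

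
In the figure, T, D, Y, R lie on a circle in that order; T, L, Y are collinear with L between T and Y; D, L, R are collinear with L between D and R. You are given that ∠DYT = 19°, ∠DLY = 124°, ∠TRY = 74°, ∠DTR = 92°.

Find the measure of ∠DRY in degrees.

1. ∠RDY = 37°  [△DLY]
2. ∠DYR = 88°  [cyclic TDYR, opposite ∠T+∠Y]
3. ∠DRY = 55°  [△DYR]

∠DRY = 55°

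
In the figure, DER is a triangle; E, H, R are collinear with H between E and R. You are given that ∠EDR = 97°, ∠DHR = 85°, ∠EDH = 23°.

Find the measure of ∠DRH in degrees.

∠DRH = 21°

1. ∠DHE = 95°  [linear pair at H on ER]
2. ∠DEH = 62°  [△DEH]
3. ∠DER = 62°  [H on ray ER]
4. ∠DRE = 21°  [△DER]
5. ∠DRH = 21°  [H on ray RE]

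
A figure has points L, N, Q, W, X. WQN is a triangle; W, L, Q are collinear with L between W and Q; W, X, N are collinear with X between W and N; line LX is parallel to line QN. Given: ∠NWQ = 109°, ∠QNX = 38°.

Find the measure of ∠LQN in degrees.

1. ∠QNW = 38°  [X on ray NW]
2. ∠NQW = 33°  [△WQN]
3. ∠LQN = 33°  [L on ray QW]

∠LQN = 33°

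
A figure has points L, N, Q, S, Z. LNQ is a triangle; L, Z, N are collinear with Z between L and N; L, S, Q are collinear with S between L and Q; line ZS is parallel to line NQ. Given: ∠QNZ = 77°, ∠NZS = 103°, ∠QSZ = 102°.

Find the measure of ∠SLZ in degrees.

∠SLZ = 25°

1. ∠LZS = 77°  [linear pair at Z on LN]
2. ∠LSZ = 78°  [linear pair at S on LQ]
3. ∠SLZ = 25°  [△LZS]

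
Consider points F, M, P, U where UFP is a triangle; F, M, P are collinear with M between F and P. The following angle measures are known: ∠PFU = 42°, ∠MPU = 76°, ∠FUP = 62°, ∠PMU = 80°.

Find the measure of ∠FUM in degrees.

1. ∠MFU = 42°  [M on ray FP]
2. ∠FMU = 100°  [linear pair at M on FP]
3. ∠FUM = 38°  [△UFM]

∠FUM = 38°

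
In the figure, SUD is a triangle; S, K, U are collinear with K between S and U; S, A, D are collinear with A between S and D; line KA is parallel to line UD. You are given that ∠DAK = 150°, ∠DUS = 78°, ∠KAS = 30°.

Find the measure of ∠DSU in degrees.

1. ∠AKS = 78°  [KA∥UD, corresponding at K]
2. ∠ASK = 72°  [△SKA]
3. ∠DSU = 72°  [K on SU, A on SD]

∠DSU = 72°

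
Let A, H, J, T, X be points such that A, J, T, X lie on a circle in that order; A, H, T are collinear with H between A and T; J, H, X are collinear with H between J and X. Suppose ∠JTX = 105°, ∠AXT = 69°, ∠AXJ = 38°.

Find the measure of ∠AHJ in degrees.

∠AHJ = 82°

1. ∠JAX = 75°  [cyclic AJTX, opposite ∠A+∠T]
2. ∠AJT = 111°  [cyclic AJTX, opposite ∠J+∠X]
3. ∠ATJ = 38°  [same arc AJ]
4. ∠AJX = 67°  [△AJX]
5. ∠JAT = 31°  [△AJT]
6. ∠AHJ = 82°  [△AHJ]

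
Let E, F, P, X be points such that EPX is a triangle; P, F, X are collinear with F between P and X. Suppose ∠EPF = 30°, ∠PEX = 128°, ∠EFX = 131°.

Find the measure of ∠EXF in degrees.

1. ∠EPX = 30°  [F on ray PX]
2. ∠EXP = 22°  [△EPX]
3. ∠EXF = 22°  [F on ray XP]

∠EXF = 22°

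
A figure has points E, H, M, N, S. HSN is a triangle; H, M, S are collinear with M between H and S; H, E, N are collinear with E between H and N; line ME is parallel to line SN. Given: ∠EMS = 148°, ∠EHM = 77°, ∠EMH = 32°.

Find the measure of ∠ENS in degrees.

1. ∠HEM = 71°  [△HME]
2. ∠MEN = 109°  [linear pair at E on HN]
3. ∠ENS = 71°  [ME∥SN, co-interior at N–E]

∠ENS = 71°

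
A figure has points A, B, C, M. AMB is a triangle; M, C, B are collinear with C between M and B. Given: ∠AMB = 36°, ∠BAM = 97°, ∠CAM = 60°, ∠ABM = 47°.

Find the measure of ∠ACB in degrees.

∠ACB = 96°

1. ∠AMC = 36°  [C on ray MB]
2. ∠ACM = 84°  [△AMC]
3. ∠ACB = 96°  [linear pair at C on MB]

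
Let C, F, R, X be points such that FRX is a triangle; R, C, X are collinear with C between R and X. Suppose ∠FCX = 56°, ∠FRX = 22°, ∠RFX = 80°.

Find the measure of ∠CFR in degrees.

1. ∠FCR = 124°  [linear pair at C on RX]
2. ∠CRF = 22°  [C on ray RX]
3. ∠CFR = 34°  [△FRC]

∠CFR = 34°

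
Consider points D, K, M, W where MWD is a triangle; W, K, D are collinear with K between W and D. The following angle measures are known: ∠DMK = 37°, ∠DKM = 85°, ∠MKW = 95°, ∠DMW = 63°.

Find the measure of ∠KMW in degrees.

1. ∠KDM = 58°  [△MKD]
2. ∠MDW = 58°  [K on ray DW]
3. ∠DWM = 59°  [△MWD]
4. ∠KWM = 59°  [K on ray WD]
5. ∠KMW = 26°  [△MWK]

∠KMW = 26°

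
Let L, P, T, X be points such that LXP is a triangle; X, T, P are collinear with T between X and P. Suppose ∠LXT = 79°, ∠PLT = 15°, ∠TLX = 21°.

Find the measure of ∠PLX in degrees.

∠PLX = 36°

1. ∠LTX = 80°  [△LXT]
2. ∠LXP = 79°  [T on ray XP]
3. ∠LTP = 100°  [linear pair at T on XP]
4. ∠LPT = 65°  [△LTP]
5. ∠LPX = 65°  [T on ray PX]
6. ∠PLX = 36°  [△LXP]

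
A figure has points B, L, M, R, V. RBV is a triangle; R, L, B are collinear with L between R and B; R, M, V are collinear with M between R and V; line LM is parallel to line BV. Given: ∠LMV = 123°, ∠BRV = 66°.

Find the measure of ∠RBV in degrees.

∠RBV = 57°

1. ∠LMR = 57°  [linear pair at M on RV]
2. ∠LRM = 66°  [L on RB, M on RV]
3. ∠MLR = 57°  [△RLM]
4. ∠RBV = 57°  [LM∥BV, corresponding at L]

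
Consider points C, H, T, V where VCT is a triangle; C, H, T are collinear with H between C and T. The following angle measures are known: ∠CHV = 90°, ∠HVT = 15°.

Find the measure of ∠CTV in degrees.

∠CTV = 75°

1. ∠THV = 90°  [linear pair at H on CT]
2. ∠HTV = 75°  [△VHT]
3. ∠CTV = 75°  [H on ray TC]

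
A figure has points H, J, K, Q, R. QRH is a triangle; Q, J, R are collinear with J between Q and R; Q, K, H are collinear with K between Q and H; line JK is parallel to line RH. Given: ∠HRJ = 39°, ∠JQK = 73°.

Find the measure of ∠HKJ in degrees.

1. ∠HRQ = 39°  [J on ray RQ]
2. ∠HQR = 73°  [J on QR, K on QH]
3. ∠QHR = 68°  [△QRH]
4. ∠JKQ = 68°  [JK∥RH, corresponding at K]
5. ∠HKJ = 112°  [linear pair at K on QH]

∠HKJ = 112°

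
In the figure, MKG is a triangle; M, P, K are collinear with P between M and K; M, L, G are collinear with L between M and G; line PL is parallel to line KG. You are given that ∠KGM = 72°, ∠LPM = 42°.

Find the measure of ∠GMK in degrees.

∠GMK = 66°

1. ∠MLP = 72°  [PL∥KG, corresponding at L]
2. ∠LMP = 66°  [△MPL]
3. ∠GMK = 66°  [P on MK, L on MG]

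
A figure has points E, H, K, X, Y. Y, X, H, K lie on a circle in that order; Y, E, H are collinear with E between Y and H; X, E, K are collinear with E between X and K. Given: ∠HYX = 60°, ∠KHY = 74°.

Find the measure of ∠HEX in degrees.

1. ∠KXY = 74°  [same arc YK]
2. ∠XEY = 46°  [△YEX]
3. ∠HEX = 134°  [linear pair at E on YH]

∠HEX = 134°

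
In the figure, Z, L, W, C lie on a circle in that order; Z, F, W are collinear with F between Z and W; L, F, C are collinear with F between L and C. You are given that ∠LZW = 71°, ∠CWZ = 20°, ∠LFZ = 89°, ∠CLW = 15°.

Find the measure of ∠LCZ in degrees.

∠LCZ = 74°

1. ∠LCW = 71°  [same arc LW]
2. ∠CFW = 89°  [△WFC]
3. ∠CZW = 15°  [same arc WC]
4. ∠CFZ = 91°  [linear pair at F on ZW]
5. ∠LCZ = 74°  [△ZFC]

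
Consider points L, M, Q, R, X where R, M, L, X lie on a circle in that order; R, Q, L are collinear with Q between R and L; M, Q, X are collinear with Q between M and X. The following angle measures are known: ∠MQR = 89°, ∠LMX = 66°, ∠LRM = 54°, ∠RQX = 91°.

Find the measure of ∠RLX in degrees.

∠RLX = 37°

1. ∠LQX = 89°  [vertical angles at Q]
2. ∠LXM = 54°  [same arc ML]
3. ∠RLX = 37°  [△LQX]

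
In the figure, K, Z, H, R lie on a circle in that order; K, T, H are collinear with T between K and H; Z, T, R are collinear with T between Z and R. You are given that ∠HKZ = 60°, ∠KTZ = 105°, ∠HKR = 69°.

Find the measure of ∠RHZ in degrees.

1. ∠HRZ = 60°  [same arc ZH]
2. ∠HZR = 69°  [same arc HR]
3. ∠RHZ = 51°  [△ZHR]

∠RHZ = 51°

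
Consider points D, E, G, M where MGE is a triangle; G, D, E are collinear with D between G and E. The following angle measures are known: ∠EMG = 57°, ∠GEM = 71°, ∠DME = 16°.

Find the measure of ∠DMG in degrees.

1. ∠EGM = 52°  [△MGE]
2. ∠DEM = 71°  [D on ray EG]
3. ∠EDM = 93°  [△MDE]
4. ∠DGM = 52°  [D on ray GE]
5. ∠GDM = 87°  [linear pair at D on GE]
6. ∠DMG = 41°  [△MGD]

∠DMG = 41°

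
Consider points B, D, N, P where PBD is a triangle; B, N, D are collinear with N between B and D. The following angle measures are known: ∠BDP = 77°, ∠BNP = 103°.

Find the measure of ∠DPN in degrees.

1. ∠NDP = 77°  [N on ray DB]
2. ∠DNP = 77°  [linear pair at N on BD]
3. ∠DPN = 26°  [△PND]

∠DPN = 26°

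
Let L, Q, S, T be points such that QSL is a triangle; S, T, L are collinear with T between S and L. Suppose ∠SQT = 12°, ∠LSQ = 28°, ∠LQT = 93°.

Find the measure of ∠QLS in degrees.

∠QLS = 47°

1. ∠QST = 28°  [T on ray SL]
2. ∠QTS = 140°  [△QST]
3. ∠LTQ = 40°  [linear pair at T on SL]
4. ∠QLT = 47°  [△QTL]
5. ∠QLS = 47°  [T on ray LS]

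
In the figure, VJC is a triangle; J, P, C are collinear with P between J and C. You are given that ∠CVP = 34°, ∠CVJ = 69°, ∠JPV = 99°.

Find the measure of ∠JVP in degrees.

1. ∠CPV = 81°  [linear pair at P on JC]
2. ∠PCV = 65°  [△VPC]
3. ∠JCV = 65°  [P on ray CJ]
4. ∠CJV = 46°  [△VJC]
5. ∠PJV = 46°  [P on ray JC]
6. ∠JVP = 35°  [△VJP]

∠JVP = 35°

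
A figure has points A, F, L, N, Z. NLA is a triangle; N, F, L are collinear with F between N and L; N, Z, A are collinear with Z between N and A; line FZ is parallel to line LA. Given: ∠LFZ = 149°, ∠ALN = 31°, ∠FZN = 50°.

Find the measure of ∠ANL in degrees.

∠ANL = 99°

1. ∠NFZ = 31°  [linear pair at F on NL]
2. ∠FNZ = 99°  [△NFZ]
3. ∠ANL = 99°  [F on NL, Z on NA]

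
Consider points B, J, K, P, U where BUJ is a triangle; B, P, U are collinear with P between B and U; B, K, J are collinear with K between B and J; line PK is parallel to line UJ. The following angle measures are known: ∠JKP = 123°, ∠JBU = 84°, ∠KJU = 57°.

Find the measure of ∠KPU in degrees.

∠KPU = 141°

1. ∠BKP = 57°  [linear pair at K on BJ]
2. ∠KBP = 84°  [P on BU, K on BJ]
3. ∠BPK = 39°  [△BPK]
4. ∠KPU = 141°  [linear pair at P on BU]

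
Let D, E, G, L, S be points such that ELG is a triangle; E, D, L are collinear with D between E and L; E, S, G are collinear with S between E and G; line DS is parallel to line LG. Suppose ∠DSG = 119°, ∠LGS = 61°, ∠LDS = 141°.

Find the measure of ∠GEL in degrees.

∠GEL = 80°

1. ∠DSE = 61°  [linear pair at S on EG]
2. ∠EDS = 39°  [linear pair at D on EL]
3. ∠DES = 80°  [△EDS]
4. ∠GEL = 80°  [D on EL, S on EG]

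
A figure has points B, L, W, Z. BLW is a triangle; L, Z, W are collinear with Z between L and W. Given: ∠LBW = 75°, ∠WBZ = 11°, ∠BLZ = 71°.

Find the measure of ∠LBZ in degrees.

∠LBZ = 64°

1. ∠BLW = 71°  [Z on ray LW]
2. ∠BWL = 34°  [△BLW]
3. ∠BWZ = 34°  [Z on ray WL]
4. ∠BZW = 135°  [△BZW]
5. ∠BZL = 45°  [linear pair at Z on LW]
6. ∠LBZ = 64°  [△BLZ]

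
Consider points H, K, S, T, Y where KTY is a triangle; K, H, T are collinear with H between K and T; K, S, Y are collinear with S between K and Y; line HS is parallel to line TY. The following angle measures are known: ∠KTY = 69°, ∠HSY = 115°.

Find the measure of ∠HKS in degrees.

∠HKS = 46°

1. ∠KHS = 69°  [HS∥TY, corresponding at H]
2. ∠HSK = 65°  [linear pair at S on KY]
3. ∠HKS = 46°  [△KHS]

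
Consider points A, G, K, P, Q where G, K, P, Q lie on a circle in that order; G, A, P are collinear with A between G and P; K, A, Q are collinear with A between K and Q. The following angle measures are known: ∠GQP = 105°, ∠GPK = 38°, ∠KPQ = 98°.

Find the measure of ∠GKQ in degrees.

∠GKQ = 60°

1. ∠GQK = 38°  [same arc GK]
2. ∠KGQ = 82°  [cyclic GKPQ, opposite ∠G+∠P]
3. ∠GKQ = 60°  [△GKQ]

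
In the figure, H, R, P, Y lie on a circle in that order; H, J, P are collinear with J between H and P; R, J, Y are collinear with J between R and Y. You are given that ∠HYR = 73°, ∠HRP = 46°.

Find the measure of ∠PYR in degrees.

∠PYR = 61°

1. ∠HPR = 73°  [same arc HR]
2. ∠PHR = 61°  [△HRP]
3. ∠PYR = 61°  [same arc RP]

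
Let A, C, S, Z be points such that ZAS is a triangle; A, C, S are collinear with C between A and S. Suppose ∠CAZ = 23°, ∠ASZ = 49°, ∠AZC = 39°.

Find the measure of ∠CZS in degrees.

1. ∠ACZ = 118°  [△ZAC]
2. ∠CSZ = 49°  [C on ray SA]
3. ∠SCZ = 62°  [linear pair at C on AS]
4. ∠CZS = 69°  [△ZCS]

∠CZS = 69°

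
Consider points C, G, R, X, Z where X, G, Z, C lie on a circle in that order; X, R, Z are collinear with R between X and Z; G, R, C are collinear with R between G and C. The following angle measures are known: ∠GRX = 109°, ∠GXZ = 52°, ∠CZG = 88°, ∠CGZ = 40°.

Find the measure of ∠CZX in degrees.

∠CZX = 19°

1. ∠CRZ = 109°  [vertical angles at R]
2. ∠GCZ = 52°  [same arc GZ]
3. ∠CZX = 19°  [△ZRC]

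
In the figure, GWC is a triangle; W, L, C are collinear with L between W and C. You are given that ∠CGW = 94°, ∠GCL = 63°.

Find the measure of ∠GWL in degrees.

1. ∠GCW = 63°  [L on ray CW]
2. ∠CWG = 23°  [△GWC]
3. ∠GWL = 23°  [L on ray WC]

∠GWL = 23°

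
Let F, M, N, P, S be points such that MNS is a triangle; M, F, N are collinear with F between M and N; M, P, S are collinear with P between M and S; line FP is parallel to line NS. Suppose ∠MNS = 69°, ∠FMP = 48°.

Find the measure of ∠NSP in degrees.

∠NSP = 63°

1. ∠MFP = 69°  [FP∥NS, corresponding at F]
2. ∠FPM = 63°  [△MFP]
3. ∠FPS = 117°  [linear pair at P on MS]
4. ∠NSP = 63°  [FP∥NS, co-interior at S–P]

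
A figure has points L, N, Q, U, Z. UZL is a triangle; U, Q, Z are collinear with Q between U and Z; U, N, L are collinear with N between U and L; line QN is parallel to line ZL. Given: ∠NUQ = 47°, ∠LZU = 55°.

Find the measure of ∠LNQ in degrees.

∠LNQ = 102°

1. ∠LUZ = 47°  [Q on UZ, N on UL]
2. ∠ULZ = 78°  [△UZL]
3. ∠QNU = 78°  [QN∥ZL, corresponding at N]
4. ∠LNQ = 102°  [linear pair at N on UL]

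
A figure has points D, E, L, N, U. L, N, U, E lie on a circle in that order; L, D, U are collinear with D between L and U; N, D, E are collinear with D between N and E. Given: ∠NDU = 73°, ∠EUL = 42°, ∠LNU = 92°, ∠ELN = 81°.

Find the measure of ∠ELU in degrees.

∠ELU = 50°

1. ∠EDL = 73°  [vertical angles at D]
2. ∠ENL = 42°  [same arc LE]
3. ∠LEN = 57°  [△LNE]
4. ∠ELU = 50°  [△LDE]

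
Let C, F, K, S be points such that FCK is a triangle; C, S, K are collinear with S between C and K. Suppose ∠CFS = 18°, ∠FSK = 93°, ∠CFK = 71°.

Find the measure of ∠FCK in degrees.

1. ∠CSF = 87°  [linear pair at S on CK]
2. ∠FCS = 75°  [△FCS]
3. ∠FCK = 75°  [S on ray CK]

∠FCK = 75°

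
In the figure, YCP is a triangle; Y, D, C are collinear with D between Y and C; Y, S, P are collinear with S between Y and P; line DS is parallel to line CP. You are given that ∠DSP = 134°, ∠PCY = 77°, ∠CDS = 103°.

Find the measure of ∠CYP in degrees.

∠CYP = 57°

1. ∠DSY = 46°  [linear pair at S on YP]
2. ∠SDY = 77°  [DS∥CP, corresponding at D]
3. ∠DYS = 57°  [△YDS]
4. ∠CYP = 57°  [D on YC, S on YP]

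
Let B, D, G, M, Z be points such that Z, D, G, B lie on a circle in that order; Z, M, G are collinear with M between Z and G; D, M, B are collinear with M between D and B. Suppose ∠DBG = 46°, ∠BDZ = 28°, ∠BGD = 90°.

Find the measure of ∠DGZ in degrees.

1. ∠DZG = 46°  [same arc DG]
2. ∠BDG = 44°  [△DGB]
3. ∠DMZ = 106°  [△ZMD]
4. ∠DMG = 74°  [linear pair at M on ZG]
5. ∠DGZ = 62°  [△DMG]

∠DGZ = 62°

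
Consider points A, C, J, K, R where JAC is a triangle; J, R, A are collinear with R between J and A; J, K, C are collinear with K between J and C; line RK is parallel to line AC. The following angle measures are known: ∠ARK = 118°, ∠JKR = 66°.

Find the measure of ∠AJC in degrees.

1. ∠JRK = 62°  [linear pair at R on JA]
2. ∠KJR = 52°  [△JRK]
3. ∠AJC = 52°  [R on JA, K on JC]

∠AJC = 52°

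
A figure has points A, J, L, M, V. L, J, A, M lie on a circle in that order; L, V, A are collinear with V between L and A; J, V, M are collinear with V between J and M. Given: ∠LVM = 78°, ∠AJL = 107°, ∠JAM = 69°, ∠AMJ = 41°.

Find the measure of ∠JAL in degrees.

1. ∠AVJ = 78°  [vertical angles at V]
2. ∠AJM = 70°  [△JAM]
3. ∠JAL = 32°  [△JVA]

∠JAL = 32°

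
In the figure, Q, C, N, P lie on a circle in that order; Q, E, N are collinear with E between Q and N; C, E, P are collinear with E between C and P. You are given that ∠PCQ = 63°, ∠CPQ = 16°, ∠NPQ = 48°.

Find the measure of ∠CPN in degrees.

∠CPN = 32°

1. ∠PNQ = 63°  [same arc QP]
2. ∠CQP = 101°  [△QCP]
3. ∠NQP = 69°  [△QNP]
4. ∠CNP = 79°  [cyclic QCNP, opposite ∠Q+∠N]
5. ∠NCP = 69°  [same arc NP]
6. ∠CPN = 32°  [△CNP]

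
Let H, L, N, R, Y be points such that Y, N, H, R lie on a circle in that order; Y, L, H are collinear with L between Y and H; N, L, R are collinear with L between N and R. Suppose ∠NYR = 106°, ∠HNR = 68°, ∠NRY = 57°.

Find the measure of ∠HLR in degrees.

1. ∠NHR = 74°  [cyclic YNHR, opposite ∠Y+∠H]
2. ∠RNY = 17°  [△YNR]
3. ∠HRN = 38°  [△NHR]
4. ∠RHY = 17°  [same arc YR]
5. ∠HLR = 125°  [△HLR]

∠HLR = 125°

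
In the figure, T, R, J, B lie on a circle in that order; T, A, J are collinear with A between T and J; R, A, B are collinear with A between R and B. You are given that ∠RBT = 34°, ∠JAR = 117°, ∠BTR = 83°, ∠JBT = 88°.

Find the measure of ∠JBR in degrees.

∠JBR = 54°

1. ∠RJT = 34°  [same arc TR]
2. ∠BRJ = 29°  [△RAJ]
3. ∠BJR = 97°  [cyclic TRJB, opposite ∠T+∠J]
4. ∠JBR = 54°  [△RJB]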